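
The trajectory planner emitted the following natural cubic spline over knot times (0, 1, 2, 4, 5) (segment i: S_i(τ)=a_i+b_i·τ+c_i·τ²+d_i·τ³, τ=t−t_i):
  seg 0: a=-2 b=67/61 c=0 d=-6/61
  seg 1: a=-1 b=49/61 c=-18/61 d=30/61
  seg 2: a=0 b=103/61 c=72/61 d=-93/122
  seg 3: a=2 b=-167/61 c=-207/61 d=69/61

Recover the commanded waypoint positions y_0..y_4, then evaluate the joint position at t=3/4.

y_0=-2 y_1=-1 y_2=0 y_3=2 y_4=-3
S(3/4) = -2377/1952

y_0 = S_0(0) = a_0 = -2
y_1 = S_1(0) = a_1 = -1
y_2 = S_2(0) = a_2 = 0
y_3 = S_3(0) = a_3 = 2
y_4 = S_3(1) = -3
t_q=3/4 is in segment 0 (τ=3/4); S_0(τ)=-2377/1952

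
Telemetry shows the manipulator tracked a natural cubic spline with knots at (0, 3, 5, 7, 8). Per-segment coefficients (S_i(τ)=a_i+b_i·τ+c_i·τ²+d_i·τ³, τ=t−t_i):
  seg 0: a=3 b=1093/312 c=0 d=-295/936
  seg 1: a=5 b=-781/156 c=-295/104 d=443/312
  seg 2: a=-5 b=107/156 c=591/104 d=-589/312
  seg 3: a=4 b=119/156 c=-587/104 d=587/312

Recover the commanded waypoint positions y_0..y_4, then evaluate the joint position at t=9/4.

y_0=3 y_1=5 y_2=-5 y_3=4 y_4=1
S(9/4) = 48537/6656

y_0 = S_0(0) = a_0 = 3
y_1 = S_1(0) = a_1 = 5
y_2 = S_2(0) = a_2 = -5
y_3 = S_3(0) = a_3 = 4
y_4 = S_3(1) = 1
t_q=9/4 is in segment 0 (τ=9/4); S_0(τ)=48537/6656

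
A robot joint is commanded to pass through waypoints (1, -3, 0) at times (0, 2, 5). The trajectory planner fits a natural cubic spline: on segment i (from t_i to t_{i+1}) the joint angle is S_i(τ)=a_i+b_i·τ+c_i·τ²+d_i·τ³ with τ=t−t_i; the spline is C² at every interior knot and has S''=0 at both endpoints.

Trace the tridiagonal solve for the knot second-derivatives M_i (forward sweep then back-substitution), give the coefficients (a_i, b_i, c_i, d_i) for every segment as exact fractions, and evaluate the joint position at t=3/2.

Δ: Δ0=-2, Δ1=1
row 1: diag=10, rhs=18; c'=3/10, d'=9/5
back: M1=9/5
M: M0=0, M1=9/5, M2=0
seg 0: a=1, c=M0/2=0, d=(M1−M0)/(6·2)=3/20, b=Δ0−h0·(2M0+M1)/6=-13/5
seg 1: a=-3, c=M1/2=9/10, d=(M2−M1)/(6·3)=-1/10, b=Δ1−h1·(2M1+M2)/6=-4/5
t_q=3/2 → seg 0, τ=3/2; S=1+-13/5·τ+0·τ²+3/20·τ³=-383/160

  seg 0: a=1 b=-13/5 c=0 d=3/20
  seg 1: a=-3 b=-4/5 c=9/10 d=-1/10
S(3/2) = -383/160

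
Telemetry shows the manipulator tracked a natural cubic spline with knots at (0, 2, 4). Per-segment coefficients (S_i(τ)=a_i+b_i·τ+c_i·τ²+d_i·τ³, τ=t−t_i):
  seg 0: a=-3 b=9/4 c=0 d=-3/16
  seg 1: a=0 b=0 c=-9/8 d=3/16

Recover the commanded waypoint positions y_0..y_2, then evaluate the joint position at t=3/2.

y_0=-3 y_1=0 y_2=-3
S(3/2) = -33/128

y_0 = S_0(0) = a_0 = -3
y_1 = S_1(0) = a_1 = 0
y_2 = S_1(2) = -3
t_q=3/2 is in segment 0 (τ=3/2); S_0(τ)=-33/128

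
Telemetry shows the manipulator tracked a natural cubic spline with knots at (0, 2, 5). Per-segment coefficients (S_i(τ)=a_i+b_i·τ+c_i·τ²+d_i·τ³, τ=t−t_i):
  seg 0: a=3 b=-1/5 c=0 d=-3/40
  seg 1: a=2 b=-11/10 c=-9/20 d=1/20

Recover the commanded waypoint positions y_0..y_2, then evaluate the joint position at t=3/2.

y_0 = S_0(0) = a_0 = 3
y_1 = S_1(0) = a_1 = 2
y_2 = S_1(3) = -4
t_q=3/2 is in segment 0 (τ=3/2); S_0(τ)=783/320

y_0=3 y_1=2 y_2=-4
S(3/2) = 783/320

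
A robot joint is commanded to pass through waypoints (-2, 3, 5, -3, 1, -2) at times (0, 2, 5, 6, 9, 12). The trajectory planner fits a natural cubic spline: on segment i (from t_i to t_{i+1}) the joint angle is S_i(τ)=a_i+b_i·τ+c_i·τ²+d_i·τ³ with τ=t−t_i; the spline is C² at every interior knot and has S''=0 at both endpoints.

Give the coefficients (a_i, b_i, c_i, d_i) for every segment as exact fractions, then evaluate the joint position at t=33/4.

  seg 0: a=-2 b=8275/4038 c=0 d=455/4038
  seg 1: a=3 b=13735/4038 c=455/673 d=-2137/4038
  seg 2: a=5 b=-13792/2019 c=-5501/1346 d=11783/4038
  seg 3: a=-3 b=-25241/4038 c=3141/673 d=-25913/36342
  seg 4: a=1 b=5048/2019 c=-7067/4038 d=7067/36342
S(33/4) = -134283/86144

Δ: Δ0=5/2, Δ1=2/3, Δ2=-8, Δ3=4/3, Δ4=-1
row 1: diag=10, rhs=-11; c'=3/10, d'=-11/10
row 2: denom=8−3·3/10=71/10; d'=(-52−3·-11/10)/(71/10)=-487/71
row 3: denom=8−1·10/71=558/71; d'=(56−1·-487/71)/(558/71)=4463/558
row 4: denom=12−3·71/186=673/62; d'=(-14−3·4463/558)/(673/62)=-7067/2019
back: M4=-7067/2019
back: M3=4463/558−71/186·-7067/2019=6282/673
back: M2=-487/71−10/71·6282/673=-5501/673
back: M1=-11/10−3/10·-5501/673=910/673
M: M0=0, M1=910/673, M2=-5501/673, M3=6282/673, M4=-7067/2019, M5=0
seg 0: a=-2, c=M0/2=0, d=(M1−M0)/(6·2)=455/4038, b=Δ0−h0·(2M0+M1)/6=8275/4038
seg 1: a=3, c=M1/2=455/673, d=(M2−M1)/(6·3)=-2137/4038, b=Δ1−h1·(2M1+M2)/6=13735/4038
seg 2: a=5, c=M2/2=-5501/1346, d=(M3−M2)/(6·1)=11783/4038, b=Δ2−h2·(2M2+M3)/6=-13792/2019
seg 3: a=-3, c=M3/2=3141/673, d=(M4−M3)/(6·3)=-25913/36342, b=Δ3−h3·(2M3+M4)/6=-25241/4038
seg 4: a=1, c=M4/2=-7067/4038, d=(M5−M4)/(6·3)=7067/36342, b=Δ4−h4·(2M4+M5)/6=5048/2019
t_q=33/4 → seg 3, τ=9/4; S=-3+-25241/4038·τ+3141/673·τ²+-25913/36342·τ³=-134283/86144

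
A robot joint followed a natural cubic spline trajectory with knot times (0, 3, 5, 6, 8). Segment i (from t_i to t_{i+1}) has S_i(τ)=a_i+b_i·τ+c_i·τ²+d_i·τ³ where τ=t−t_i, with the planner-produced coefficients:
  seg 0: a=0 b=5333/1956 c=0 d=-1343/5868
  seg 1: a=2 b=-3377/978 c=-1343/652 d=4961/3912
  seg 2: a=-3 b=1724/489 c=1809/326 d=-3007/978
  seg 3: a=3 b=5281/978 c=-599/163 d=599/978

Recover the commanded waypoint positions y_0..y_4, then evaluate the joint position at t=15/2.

y_0 = S_0(0) = a_0 = 0
y_1 = S_1(0) = a_1 = 2
y_2 = S_2(0) = a_2 = -3
y_3 = S_3(0) = a_3 = 3
y_4 = S_3(2) = 4
t_q=15/2 is in segment 3 (τ=3/2); S_3(τ)=12775/2608

y_0=0 y_1=2 y_2=-3 y_3=3 y_4=4
S(15/2) = 12775/2608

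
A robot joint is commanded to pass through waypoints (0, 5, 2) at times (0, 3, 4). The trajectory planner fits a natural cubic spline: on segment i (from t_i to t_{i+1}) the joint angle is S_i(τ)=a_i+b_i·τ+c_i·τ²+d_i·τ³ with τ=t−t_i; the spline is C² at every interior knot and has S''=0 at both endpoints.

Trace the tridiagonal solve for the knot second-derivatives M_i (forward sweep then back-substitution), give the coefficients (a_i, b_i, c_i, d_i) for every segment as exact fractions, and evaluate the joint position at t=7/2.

Δ: Δ0=5/3, Δ1=-3
row 1: diag=8, rhs=-28; c'=1/8, d'=-7/2
back: M1=-7/2
M: M0=0, M1=-7/2, M2=0
seg 0: a=0, c=M0/2=0, d=(M1−M0)/(6·3)=-7/36, b=Δ0−h0·(2M0+M1)/6=41/12
seg 1: a=5, c=M1/2=-7/4, d=(M2−M1)/(6·1)=7/12, b=Δ1−h1·(2M1+M2)/6=-11/6
t_q=7/2 → seg 1, τ=1/2; S=5+-11/6·τ+-7/4·τ²+7/12·τ³=119/32

  seg 0: a=0 b=41/12 c=0 d=-7/36
  seg 1: a=5 b=-11/6 c=-7/4 d=7/12
S(7/2) = 119/32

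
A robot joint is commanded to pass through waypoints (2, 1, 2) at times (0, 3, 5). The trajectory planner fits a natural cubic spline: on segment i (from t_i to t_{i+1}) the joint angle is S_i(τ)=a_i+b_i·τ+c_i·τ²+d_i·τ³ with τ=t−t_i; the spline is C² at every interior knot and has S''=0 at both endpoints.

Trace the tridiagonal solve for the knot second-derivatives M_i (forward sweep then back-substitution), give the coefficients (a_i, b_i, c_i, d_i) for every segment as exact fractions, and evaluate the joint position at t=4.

  seg 0: a=2 b=-7/12 c=0 d=1/36
  seg 1: a=1 b=1/6 c=1/4 d=-1/24
S(4) = 11/8

Δ: Δ0=-1/3, Δ1=1/2
row 1: diag=10, rhs=5; c'=1/5, d'=1/2
back: M1=1/2
M: M0=0, M1=1/2, M2=0
seg 0: a=2, c=M0/2=0, d=(M1−M0)/(6·3)=1/36, b=Δ0−h0·(2M0+M1)/6=-7/12
seg 1: a=1, c=M1/2=1/4, d=(M2−M1)/(6·2)=-1/24, b=Δ1−h1·(2M1+M2)/6=1/6
t_q=4 → seg 1, τ=1; S=1+1/6·τ+1/4·τ²+-1/24·τ³=11/8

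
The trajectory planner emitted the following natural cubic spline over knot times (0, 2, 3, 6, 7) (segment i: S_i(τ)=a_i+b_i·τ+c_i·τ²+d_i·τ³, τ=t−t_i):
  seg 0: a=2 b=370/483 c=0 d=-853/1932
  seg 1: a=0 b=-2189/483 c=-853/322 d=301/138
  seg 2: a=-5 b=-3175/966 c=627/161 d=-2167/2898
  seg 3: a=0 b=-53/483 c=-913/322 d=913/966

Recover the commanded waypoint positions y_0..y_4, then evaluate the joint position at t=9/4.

y_0 = S_0(0) = a_0 = 2
y_1 = S_1(0) = a_1 = 0
y_2 = S_2(0) = a_2 = -5
y_3 = S_3(0) = a_3 = 0
y_4 = S_3(1) = -2
t_q=9/4 is in segment 1 (τ=1/4); S_1(τ)=-1133/896

y_0=2 y_1=0 y_2=-5 y_3=0 y_4=-2
S(9/4) = -1133/896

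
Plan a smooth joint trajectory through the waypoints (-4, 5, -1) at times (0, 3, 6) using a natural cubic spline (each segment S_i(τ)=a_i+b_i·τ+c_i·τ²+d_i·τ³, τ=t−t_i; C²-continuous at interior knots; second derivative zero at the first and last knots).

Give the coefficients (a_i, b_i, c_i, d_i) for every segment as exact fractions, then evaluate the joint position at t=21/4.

  seg 0: a=-4 b=17/4 c=0 d=-5/36
  seg 1: a=5 b=1/2 c=-5/4 d=5/36
S(21/4) = 353/256

Δ: Δ0=3, Δ1=-2
row 1: diag=12, rhs=-30; c'=1/4, d'=-5/2
back: M1=-5/2
M: M0=0, M1=-5/2, M2=0
seg 0: a=-4, c=M0/2=0, d=(M1−M0)/(6·3)=-5/36, b=Δ0−h0·(2M0+M1)/6=17/4
seg 1: a=5, c=M1/2=-5/4, d=(M2−M1)/(6·3)=5/36, b=Δ1−h1·(2M1+M2)/6=1/2
t_q=21/4 → seg 1, τ=9/4; S=5+1/2·τ+-5/4·τ²+5/36·τ³=353/256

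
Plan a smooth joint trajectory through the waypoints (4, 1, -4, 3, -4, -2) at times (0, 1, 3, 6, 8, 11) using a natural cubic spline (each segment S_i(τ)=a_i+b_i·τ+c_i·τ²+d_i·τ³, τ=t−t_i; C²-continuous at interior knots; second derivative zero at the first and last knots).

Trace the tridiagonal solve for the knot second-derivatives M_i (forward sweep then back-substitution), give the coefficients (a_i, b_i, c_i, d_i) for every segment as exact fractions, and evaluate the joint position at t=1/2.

  seg 0: a=4 b=-13615/4836 c=0 d=-893/4836
  seg 1: a=1 b=-8147/2418 c=-893/1612 d=4781/9672
  seg 2: a=-4 b=419/1209 c=972/403 d=-6346/10881
  seg 3: a=3 b=-1123/1209 c=-3430/1209 d=2501/3224
  seg 4: a=-4 b=-7177/2418 c=8789/4836 d=-8789/43524
S(1/2) = 33133/12896

Δ: Δ0=-3, Δ1=-5/2, Δ2=7/3, Δ3=-7/2, Δ4=2/3
row 1: diag=6, rhs=3; c'=1/3, d'=1/2
row 2: denom=10−2·1/3=28/3; d'=(29−2·1/2)/(28/3)=3
row 3: denom=10−3·9/28=253/28; d'=(-35−3·3)/(253/28)=-112/23
row 4: denom=10−2·56/253=2418/253; d'=(25−2·-112/23)/(2418/253)=8789/2418
back: M4=8789/2418
back: M3=-112/23−56/253·8789/2418=-6860/1209
back: M2=3−9/28·-6860/1209=1944/403
back: M1=1/2−1/3·1944/403=-893/806
M: M0=0, M1=-893/806, M2=1944/403, M3=-6860/1209, M4=8789/2418, M5=0
seg 0: a=4, c=M0/2=0, d=(M1−M0)/(6·1)=-893/4836, b=Δ0−h0·(2M0+M1)/6=-13615/4836
seg 1: a=1, c=M1/2=-893/1612, d=(M2−M1)/(6·2)=4781/9672, b=Δ1−h1·(2M1+M2)/6=-8147/2418
seg 2: a=-4, c=M2/2=972/403, d=(M3−M2)/(6·3)=-6346/10881, b=Δ2−h2·(2M2+M3)/6=419/1209
seg 3: a=3, c=M3/2=-3430/1209, d=(M4−M3)/(6·2)=2501/3224, b=Δ3−h3·(2M3+M4)/6=-1123/1209
seg 4: a=-4, c=M4/2=8789/4836, d=(M5−M4)/(6·3)=-8789/43524, b=Δ4−h4·(2M4+M5)/6=-7177/2418
t_q=1/2 → seg 0, τ=1/2; S=4+-13615/4836·τ+0·τ²+-893/4836·τ³=33133/12896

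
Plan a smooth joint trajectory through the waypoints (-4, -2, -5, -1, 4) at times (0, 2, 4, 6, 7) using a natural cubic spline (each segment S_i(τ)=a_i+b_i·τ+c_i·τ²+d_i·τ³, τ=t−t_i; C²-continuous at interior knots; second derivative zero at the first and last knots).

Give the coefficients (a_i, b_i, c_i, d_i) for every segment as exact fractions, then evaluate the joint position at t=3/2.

  seg 0: a=-4 b=76/41 c=0 d=-35/164
  seg 1: a=-2 b=-29/41 c=-105/82 d=145/328
  seg 2: a=-5 b=-43/82 c=225/164 d=-9/164
  seg 3: a=-1 b=353/82 c=171/164 d=-57/164
S(3/2) = -2545/1312

Δ: Δ0=1, Δ1=-3/2, Δ2=2, Δ3=5
row 1: diag=8, rhs=-15; c'=1/4, d'=-15/8
row 2: denom=8−2·1/4=15/2; d'=(21−2·-15/8)/(15/2)=33/10
row 3: denom=6−2·4/15=82/15; d'=(18−2·33/10)/(82/15)=171/82
back: M3=171/82
back: M2=33/10−4/15·171/82=225/82
back: M1=-15/8−1/4·225/82=-105/41
M: M0=0, M1=-105/41, M2=225/82, M3=171/82, M4=0
seg 0: a=-4, c=M0/2=0, d=(M1−M0)/(6·2)=-35/164, b=Δ0−h0·(2M0+M1)/6=76/41
seg 1: a=-2, c=M1/2=-105/82, d=(M2−M1)/(6·2)=145/328, b=Δ1−h1·(2M1+M2)/6=-29/41
seg 2: a=-5, c=M2/2=225/164, d=(M3−M2)/(6·2)=-9/164, b=Δ2−h2·(2M2+M3)/6=-43/82
seg 3: a=-1, c=M3/2=171/164, d=(M4−M3)/(6·1)=-57/164, b=Δ3−h3·(2M3+M4)/6=353/82
t_q=3/2 → seg 0, τ=3/2; S=-4+76/41·τ+0·τ²+-35/164·τ³=-2545/1312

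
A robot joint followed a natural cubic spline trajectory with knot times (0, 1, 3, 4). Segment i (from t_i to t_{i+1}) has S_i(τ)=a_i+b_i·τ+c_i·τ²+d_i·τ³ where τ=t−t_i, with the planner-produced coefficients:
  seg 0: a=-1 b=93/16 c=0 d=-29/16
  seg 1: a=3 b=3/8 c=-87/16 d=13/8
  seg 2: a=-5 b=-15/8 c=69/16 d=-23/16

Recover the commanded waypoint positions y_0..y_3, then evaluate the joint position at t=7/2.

y_0 = S_0(0) = a_0 = -1
y_1 = S_1(0) = a_1 = 3
y_2 = S_2(0) = a_2 = -5
y_3 = S_2(1) = -4
t_q=7/2 is in segment 2 (τ=1/2); S_2(τ)=-645/128

y_0=-1 y_1=3 y_2=-5 y_3=-4
S(7/2) = -645/128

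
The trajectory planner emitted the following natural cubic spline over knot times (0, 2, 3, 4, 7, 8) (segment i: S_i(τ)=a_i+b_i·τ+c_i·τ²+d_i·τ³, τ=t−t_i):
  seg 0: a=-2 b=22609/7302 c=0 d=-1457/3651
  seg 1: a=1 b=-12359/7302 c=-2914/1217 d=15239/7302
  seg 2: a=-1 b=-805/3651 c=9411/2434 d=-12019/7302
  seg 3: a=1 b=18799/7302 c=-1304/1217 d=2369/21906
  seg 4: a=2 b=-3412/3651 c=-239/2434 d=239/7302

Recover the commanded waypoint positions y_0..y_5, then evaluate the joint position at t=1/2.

y_0 = S_0(0) = a_0 = -2
y_1 = S_1(0) = a_1 = 1
y_2 = S_2(0) = a_2 = -1
y_3 = S_3(0) = a_3 = 1
y_4 = S_4(0) = a_4 = 2
y_5 = S_4(1) = 1
t_q=1/2 is in segment 0 (τ=1/2); S_0(τ)=-4885/9736

y_0=-2 y_1=1 y_2=-1 y_3=1 y_4=2 y_5=1
S(1/2) = -4885/9736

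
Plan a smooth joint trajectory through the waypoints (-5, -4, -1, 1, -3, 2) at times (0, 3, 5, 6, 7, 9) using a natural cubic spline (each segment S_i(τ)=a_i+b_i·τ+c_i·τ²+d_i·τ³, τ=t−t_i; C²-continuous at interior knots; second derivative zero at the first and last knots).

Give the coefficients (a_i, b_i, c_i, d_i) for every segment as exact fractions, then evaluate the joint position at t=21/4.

  seg 0: a=-5 b=407/1842 c=0 d=23/1842
  seg 1: a=-4 b=514/921 c=69/614 d=1321/7368
  seg 2: a=-1 b=5819/1842 c=1459/1228 d=-8647/3684
  seg 3: a=1 b=-5549/3684 c=-1797/307 d=12377/3684
  seg 4: a=-3 b=-5773/1842 c=5189/1228 d=-5189/7368
S(21/4) = -13569/78592

Δ: Δ0=1/3, Δ1=3/2, Δ2=2, Δ3=-4, Δ4=5/2
row 1: diag=10, rhs=7; c'=1/5, d'=7/10
row 2: denom=6−2·1/5=28/5; d'=(3−2·7/10)/(28/5)=2/7
row 3: denom=4−1·5/28=107/28; d'=(-36−1·2/7)/(107/28)=-1016/107
row 4: denom=6−1·28/107=614/107; d'=(39−1·-1016/107)/(614/107)=5189/614
back: M4=5189/614
back: M3=-1016/107−28/107·5189/614=-3594/307
back: M2=2/7−5/28·-3594/307=1459/614
back: M1=7/10−1/5·1459/614=69/307
M: M0=0, M1=69/307, M2=1459/614, M3=-3594/307, M4=5189/614, M5=0
seg 0: a=-5, c=M0/2=0, d=(M1−M0)/(6·3)=23/1842, b=Δ0−h0·(2M0+M1)/6=407/1842
seg 1: a=-4, c=M1/2=69/614, d=(M2−M1)/(6·2)=1321/7368, b=Δ1−h1·(2M1+M2)/6=514/921
seg 2: a=-1, c=M2/2=1459/1228, d=(M3−M2)/(6·1)=-8647/3684, b=Δ2−h2·(2M2+M3)/6=5819/1842
seg 3: a=1, c=M3/2=-1797/307, d=(M4−M3)/(6·1)=12377/3684, b=Δ3−h3·(2M3+M4)/6=-5549/3684
seg 4: a=-3, c=M4/2=5189/1228, d=(M5−M4)/(6·2)=-5189/7368, b=Δ4−h4·(2M4+M5)/6=-5773/1842
t_q=21/4 → seg 2, τ=1/4; S=-1+5819/1842·τ+1459/1228·τ²+-8647/3684·τ³=-13569/78592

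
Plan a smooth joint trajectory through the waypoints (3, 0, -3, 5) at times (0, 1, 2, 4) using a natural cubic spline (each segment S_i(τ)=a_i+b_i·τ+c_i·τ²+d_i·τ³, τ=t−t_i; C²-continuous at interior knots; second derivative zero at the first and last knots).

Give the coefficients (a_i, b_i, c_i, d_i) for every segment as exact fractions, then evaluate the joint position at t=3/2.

Δ: Δ0=-3, Δ1=-3, Δ2=4
row 1: diag=4, rhs=0; c'=1/4, d'=0
row 2: denom=6−1·1/4=23/4; d'=(42−1·0)/(23/4)=168/23
back: M2=168/23
back: M1=0−1/4·168/23=-42/23
M: M0=0, M1=-42/23, M2=168/23, M3=0
seg 0: a=3, c=M0/2=0, d=(M1−M0)/(6·1)=-7/23, b=Δ0−h0·(2M0+M1)/6=-62/23
seg 1: a=0, c=M1/2=-21/23, d=(M2−M1)/(6·1)=35/23, b=Δ1−h1·(2M1+M2)/6=-83/23
seg 2: a=-3, c=M2/2=84/23, d=(M3−M2)/(6·2)=-14/23, b=Δ2−h2·(2M2+M3)/6=-20/23
t_q=3/2 → seg 1, τ=1/2; S=0+-83/23·τ+-21/23·τ²+35/23·τ³=-339/184

  seg 0: a=3 b=-62/23 c=0 d=-7/23
  seg 1: a=0 b=-83/23 c=-21/23 d=35/23
  seg 2: a=-3 b=-20/23 c=84/23 d=-14/23
S(3/2) = -339/184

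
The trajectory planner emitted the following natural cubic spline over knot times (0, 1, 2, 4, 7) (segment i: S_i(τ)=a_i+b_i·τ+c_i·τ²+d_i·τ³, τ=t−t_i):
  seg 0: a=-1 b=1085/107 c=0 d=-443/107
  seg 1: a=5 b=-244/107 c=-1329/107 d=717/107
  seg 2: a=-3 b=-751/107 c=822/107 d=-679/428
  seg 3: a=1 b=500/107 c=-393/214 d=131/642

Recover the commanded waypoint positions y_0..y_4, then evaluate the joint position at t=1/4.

y_0 = S_0(0) = a_0 = -1
y_1 = S_1(0) = a_1 = 5
y_2 = S_2(0) = a_2 = -3
y_3 = S_3(0) = a_3 = 1
y_4 = S_3(3) = 4
t_q=1/4 is in segment 0 (τ=1/4); S_0(τ)=10069/6848

y_0=-1 y_1=5 y_2=-3 y_3=1 y_4=4
S(1/4) = 10069/6848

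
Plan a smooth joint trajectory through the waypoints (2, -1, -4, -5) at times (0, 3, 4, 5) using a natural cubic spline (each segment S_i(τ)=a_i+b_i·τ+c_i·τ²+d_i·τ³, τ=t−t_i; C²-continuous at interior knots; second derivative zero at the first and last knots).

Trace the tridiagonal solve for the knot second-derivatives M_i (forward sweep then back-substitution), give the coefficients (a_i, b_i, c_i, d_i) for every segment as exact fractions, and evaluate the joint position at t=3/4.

  seg 0: a=2 b=-1/31 c=0 d=-10/93
  seg 1: a=-1 b=-91/31 c=-30/31 d=28/31
  seg 2: a=-4 b=-67/31 c=54/31 d=-18/31
S(3/4) = 1915/992

Δ: Δ0=-1, Δ1=-3, Δ2=-1
row 1: diag=8, rhs=-12; c'=1/8, d'=-3/2
row 2: denom=4−1·1/8=31/8; d'=(12−1·-3/2)/(31/8)=108/31
back: M2=108/31
back: M1=-3/2−1/8·108/31=-60/31
M: M0=0, M1=-60/31, M2=108/31, M3=0
seg 0: a=2, c=M0/2=0, d=(M1−M0)/(6·3)=-10/93, b=Δ0−h0·(2M0+M1)/6=-1/31
seg 1: a=-1, c=M1/2=-30/31, d=(M2−M1)/(6·1)=28/31, b=Δ1−h1·(2M1+M2)/6=-91/31
seg 2: a=-4, c=M2/2=54/31, d=(M3−M2)/(6·1)=-18/31, b=Δ2−h2·(2M2+M3)/6=-67/31
t_q=3/4 → seg 0, τ=3/4; S=2+-1/31·τ+0·τ²+-10/93·τ³=1915/992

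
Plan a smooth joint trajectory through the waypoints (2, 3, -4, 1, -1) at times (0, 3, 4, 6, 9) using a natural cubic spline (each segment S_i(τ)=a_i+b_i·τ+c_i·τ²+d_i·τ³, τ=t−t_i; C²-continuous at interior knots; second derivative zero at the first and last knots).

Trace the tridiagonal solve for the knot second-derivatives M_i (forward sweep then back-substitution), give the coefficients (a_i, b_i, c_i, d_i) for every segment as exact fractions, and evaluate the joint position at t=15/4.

Δ: Δ0=1/3, Δ1=-7, Δ2=5/2, Δ3=-2/3
row 1: diag=8, rhs=-44; c'=1/8, d'=-11/2
row 2: denom=6−1·1/8=47/8; d'=(57−1·-11/2)/(47/8)=500/47
row 3: denom=10−2·16/47=438/47; d'=(-19−2·500/47)/(438/47)=-631/146
back: M3=-631/146
back: M2=500/47−16/47·-631/146=884/73
back: M1=-11/2−1/8·884/73=-512/73
M: M0=0, M1=-512/73, M2=884/73, M3=-631/146, M4=0
seg 0: a=2, c=M0/2=0, d=(M1−M0)/(6·3)=-256/657, b=Δ0−h0·(2M0+M1)/6=841/219
seg 1: a=3, c=M1/2=-256/73, d=(M2−M1)/(6·1)=698/219, b=Δ1−h1·(2M1+M2)/6=-1463/219
seg 2: a=-4, c=M2/2=442/73, d=(M3−M2)/(6·2)=-2399/1752, b=Δ2−h2·(2M2+M3)/6=-905/219
seg 3: a=1, c=M3/2=-631/292, d=(M4−M3)/(6·3)=631/2628, b=Δ3−h3·(2M3+M4)/6=1601/438
t_q=15/4 → seg 1, τ=3/4; S=3+-1463/219·τ+-256/73·τ²+698/219·τ³=-6163/2336

  seg 0: a=2 b=841/219 c=0 d=-256/657
  seg 1: a=3 b=-1463/219 c=-256/73 d=698/219
  seg 2: a=-4 b=-905/219 c=442/73 d=-2399/1752
  seg 3: a=1 b=1601/438 c=-631/292 d=631/2628
S(15/4) = -6163/2336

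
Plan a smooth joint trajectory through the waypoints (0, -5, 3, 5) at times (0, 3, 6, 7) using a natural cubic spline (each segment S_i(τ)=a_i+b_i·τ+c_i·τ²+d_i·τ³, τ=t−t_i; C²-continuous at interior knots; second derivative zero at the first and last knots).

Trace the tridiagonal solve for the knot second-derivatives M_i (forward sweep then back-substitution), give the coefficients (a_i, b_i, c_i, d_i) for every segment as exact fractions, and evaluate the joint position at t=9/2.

Δ: Δ0=-5/3, Δ1=8/3, Δ2=2
row 1: diag=12, rhs=26; c'=1/4, d'=13/6
row 2: denom=8−3·1/4=29/4; d'=(-4−3·13/6)/(29/4)=-42/29
back: M2=-42/29
back: M1=13/6−1/4·-42/29=220/87
M: M0=0, M1=220/87, M2=-42/29, M3=0
seg 0: a=0, c=M0/2=0, d=(M1−M0)/(6·3)=110/783, b=Δ0−h0·(2M0+M1)/6=-85/29
seg 1: a=-5, c=M1/2=110/87, d=(M2−M1)/(6·3)=-173/783, b=Δ1−h1·(2M1+M2)/6=25/29
seg 2: a=3, c=M2/2=-21/29, d=(M3−M2)/(6·1)=7/29, b=Δ2−h2·(2M2+M3)/6=72/29
t_q=9/2 → seg 1, τ=3/2; S=-5+25/29·τ+110/87·τ²+-173/783·τ³=-373/232

  seg 0: a=0 b=-85/29 c=0 d=110/783
  seg 1: a=-5 b=25/29 c=110/87 d=-173/783
  seg 2: a=3 b=72/29 c=-21/29 d=7/29
S(9/2) = -373/232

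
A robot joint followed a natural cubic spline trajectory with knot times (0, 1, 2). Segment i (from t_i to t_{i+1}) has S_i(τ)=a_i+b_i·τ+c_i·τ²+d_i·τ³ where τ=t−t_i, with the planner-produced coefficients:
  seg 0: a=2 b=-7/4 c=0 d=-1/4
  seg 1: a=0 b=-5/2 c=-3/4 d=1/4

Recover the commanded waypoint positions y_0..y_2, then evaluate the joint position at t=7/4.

y_0 = S_0(0) = a_0 = 2
y_1 = S_1(0) = a_1 = 0
y_2 = S_1(1) = -3
t_q=7/4 is in segment 1 (τ=3/4); S_1(τ)=-561/256

y_0=2 y_1=0 y_2=-3
S(7/4) = -561/256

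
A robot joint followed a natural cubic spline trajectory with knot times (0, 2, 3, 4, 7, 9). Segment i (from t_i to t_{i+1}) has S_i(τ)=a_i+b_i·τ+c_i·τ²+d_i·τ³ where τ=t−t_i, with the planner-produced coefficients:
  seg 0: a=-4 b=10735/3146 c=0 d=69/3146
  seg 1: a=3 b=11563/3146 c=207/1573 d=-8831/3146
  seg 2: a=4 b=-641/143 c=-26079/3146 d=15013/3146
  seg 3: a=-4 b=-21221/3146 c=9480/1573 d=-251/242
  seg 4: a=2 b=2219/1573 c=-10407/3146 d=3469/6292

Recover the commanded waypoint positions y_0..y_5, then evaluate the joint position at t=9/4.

y_0 = S_0(0) = a_0 = -4
y_1 = S_1(0) = a_1 = 3
y_2 = S_2(0) = a_2 = 4
y_3 = S_3(0) = a_3 = -4
y_4 = S_4(0) = a_4 = 2
y_5 = S_4(2) = -4
t_q=9/4 is in segment 1 (τ=1/4); S_1(τ)=781865/201344

y_0=-4 y_1=3 y_2=4 y_3=-4 y_4=2 y_5=-4
S(9/4) = 781865/201344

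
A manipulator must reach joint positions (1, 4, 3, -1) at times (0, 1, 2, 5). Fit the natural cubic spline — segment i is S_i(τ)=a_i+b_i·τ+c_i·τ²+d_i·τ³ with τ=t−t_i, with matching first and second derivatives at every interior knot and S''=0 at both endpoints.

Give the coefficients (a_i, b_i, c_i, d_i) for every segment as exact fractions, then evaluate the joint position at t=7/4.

Δ: Δ0=3, Δ1=-1, Δ2=-4/3
row 1: diag=4, rhs=-24; c'=1/4, d'=-6
row 2: denom=8−1·1/4=31/4; d'=(-2−1·-6)/(31/4)=16/31
back: M2=16/31
back: M1=-6−1/4·16/31=-190/31
M: M0=0, M1=-190/31, M2=16/31, M3=0
seg 0: a=1, c=M0/2=0, d=(M1−M0)/(6·1)=-95/93, b=Δ0−h0·(2M0+M1)/6=374/93
seg 1: a=4, c=M1/2=-95/31, d=(M2−M1)/(6·1)=103/93, b=Δ1−h1·(2M1+M2)/6=89/93
seg 2: a=3, c=M2/2=8/31, d=(M3−M2)/(6·3)=-8/279, b=Δ2−h2·(2M2+M3)/6=-172/93
t_q=7/4 → seg 1, τ=3/4; S=4+89/93·τ+-95/31·τ²+103/93·τ³=6867/1984

  seg 0: a=1 b=374/93 c=0 d=-95/93
  seg 1: a=4 b=89/93 c=-95/31 d=103/93
  seg 2: a=3 b=-172/93 c=8/31 d=-8/279
S(7/4) = 6867/1984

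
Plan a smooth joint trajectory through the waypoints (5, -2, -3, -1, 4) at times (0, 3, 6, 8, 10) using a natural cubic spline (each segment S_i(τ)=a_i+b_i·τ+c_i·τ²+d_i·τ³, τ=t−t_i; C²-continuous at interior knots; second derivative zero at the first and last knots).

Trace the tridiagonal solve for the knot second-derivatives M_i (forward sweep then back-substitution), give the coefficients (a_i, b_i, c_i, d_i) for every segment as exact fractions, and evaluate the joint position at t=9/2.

Δ: Δ0=-7/3, Δ1=-1/3, Δ2=1, Δ3=5/2
row 1: diag=12, rhs=12; c'=1/4, d'=1
row 2: denom=10−3·1/4=37/4; d'=(8−3·1)/(37/4)=20/37
row 3: denom=8−2·8/37=280/37; d'=(9−2·20/37)/(280/37)=293/280
back: M3=293/280
back: M2=20/37−8/37·293/280=11/35
back: M1=1−1/4·11/35=129/140
M: M0=0, M1=129/140, M2=11/35, M3=293/280, M4=0
seg 0: a=5, c=M0/2=0, d=(M1−M0)/(6·3)=43/840, b=Δ0−h0·(2M0+M1)/6=-2347/840
seg 1: a=-2, c=M1/2=129/280, d=(M2−M1)/(6·3)=-17/504, b=Δ1−h1·(2M1+M2)/6=-593/420
seg 2: a=-3, c=M2/2=11/70, d=(M3−M2)/(6·2)=41/672, b=Δ2−h2·(2M2+M3)/6=53/120
seg 3: a=-1, c=M3/2=293/560, d=(M4−M3)/(6·2)=-293/3360, b=Δ3−h3·(2M3+M4)/6=757/420
t_q=9/2 → seg 1, τ=3/2; S=-2+-593/420·τ+129/280·τ²+-17/504·τ³=-7157/2240

  seg 0: a=5 b=-2347/840 c=0 d=43/840
  seg 1: a=-2 b=-593/420 c=129/280 d=-17/504
  seg 2: a=-3 b=53/120 c=11/70 d=41/672
  seg 3: a=-1 b=757/420 c=293/560 d=-293/3360
S(9/2) = -7157/2240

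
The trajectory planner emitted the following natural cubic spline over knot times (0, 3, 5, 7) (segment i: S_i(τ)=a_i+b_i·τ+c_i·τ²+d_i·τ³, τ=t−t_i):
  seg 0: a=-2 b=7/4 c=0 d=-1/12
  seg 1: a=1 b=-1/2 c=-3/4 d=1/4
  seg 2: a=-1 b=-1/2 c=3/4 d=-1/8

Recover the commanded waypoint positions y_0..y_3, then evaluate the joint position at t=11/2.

y_0 = S_0(0) = a_0 = -2
y_1 = S_1(0) = a_1 = 1
y_2 = S_2(0) = a_2 = -1
y_3 = S_2(2) = 0
t_q=11/2 is in segment 2 (τ=1/2); S_2(τ)=-69/64

y_0=-2 y_1=1 y_2=-1 y_3=0
S(11/2) = -69/64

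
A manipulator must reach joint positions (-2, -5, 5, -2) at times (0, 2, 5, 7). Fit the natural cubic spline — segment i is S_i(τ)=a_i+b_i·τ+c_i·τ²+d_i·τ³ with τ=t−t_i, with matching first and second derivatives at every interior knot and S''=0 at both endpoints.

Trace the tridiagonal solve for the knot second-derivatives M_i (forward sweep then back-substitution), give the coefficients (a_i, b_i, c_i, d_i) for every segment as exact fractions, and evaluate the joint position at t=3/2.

  seg 0: a=-2 b=-235/78 c=0 d=59/156
  seg 1: a=-5 b=119/78 c=59/26 d=-5/9
  seg 2: a=5 b=11/78 c=-71/26 d=71/156
S(3/2) = -2181/416

Δ: Δ0=-3/2, Δ1=10/3, Δ2=-7/2
row 1: diag=10, rhs=29; c'=3/10, d'=29/10
row 2: denom=10−3·3/10=91/10; d'=(-41−3·29/10)/(91/10)=-71/13
back: M2=-71/13
back: M1=29/10−3/10·-71/13=59/13
M: M0=0, M1=59/13, M2=-71/13, M3=0
seg 0: a=-2, c=M0/2=0, d=(M1−M0)/(6·2)=59/156, b=Δ0−h0·(2M0+M1)/6=-235/78
seg 1: a=-5, c=M1/2=59/26, d=(M2−M1)/(6·3)=-5/9, b=Δ1−h1·(2M1+M2)/6=119/78
seg 2: a=5, c=M2/2=-71/26, d=(M3−M2)/(6·2)=71/156, b=Δ2−h2·(2M2+M3)/6=11/78
t_q=3/2 → seg 0, τ=3/2; S=-2+-235/78·τ+0·τ²+59/156·τ³=-2181/416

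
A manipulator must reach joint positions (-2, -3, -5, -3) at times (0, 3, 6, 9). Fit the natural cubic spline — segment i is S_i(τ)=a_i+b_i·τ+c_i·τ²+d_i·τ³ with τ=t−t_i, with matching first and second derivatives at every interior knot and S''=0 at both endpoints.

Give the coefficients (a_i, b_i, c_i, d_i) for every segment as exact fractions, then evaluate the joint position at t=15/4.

  seg 0: a=-2 b=-7/45 c=0 d=-8/405
  seg 1: a=-3 b=-31/45 c=-8/45 d=5/81
  seg 2: a=-5 b=-4/45 c=17/45 d=-17/405
S(15/4) = -1149/320

Δ: Δ0=-1/3, Δ1=-2/3, Δ2=2/3
row 1: diag=12, rhs=-2; c'=1/4, d'=-1/6
row 2: denom=12−3·1/4=45/4; d'=(8−3·-1/6)/(45/4)=34/45
back: M2=34/45
back: M1=-1/6−1/4·34/45=-16/45
M: M0=0, M1=-16/45, M2=34/45, M3=0
seg 0: a=-2, c=M0/2=0, d=(M1−M0)/(6·3)=-8/405, b=Δ0−h0·(2M0+M1)/6=-7/45
seg 1: a=-3, c=M1/2=-8/45, d=(M2−M1)/(6·3)=5/81, b=Δ1−h1·(2M1+M2)/6=-31/45
seg 2: a=-5, c=M2/2=17/45, d=(M3−M2)/(6·3)=-17/405, b=Δ2−h2·(2M2+M3)/6=-4/45
t_q=15/4 → seg 1, τ=3/4; S=-3+-31/45·τ+-8/45·τ²+5/81·τ³=-1149/320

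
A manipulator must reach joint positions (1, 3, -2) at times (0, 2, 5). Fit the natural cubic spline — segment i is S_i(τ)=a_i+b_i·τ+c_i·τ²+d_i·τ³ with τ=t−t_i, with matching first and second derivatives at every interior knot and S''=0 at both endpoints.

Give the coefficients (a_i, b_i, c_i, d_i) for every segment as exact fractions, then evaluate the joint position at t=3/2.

Δ: Δ0=1, Δ1=-5/3
row 1: diag=10, rhs=-16; c'=3/10, d'=-8/5
back: M1=-8/5
M: M0=0, M1=-8/5, M2=0
seg 0: a=1, c=M0/2=0, d=(M1−M0)/(6·2)=-2/15, b=Δ0−h0·(2M0+M1)/6=23/15
seg 1: a=3, c=M1/2=-4/5, d=(M2−M1)/(6·3)=4/45, b=Δ1−h1·(2M1+M2)/6=-1/15
t_q=3/2 → seg 0, τ=3/2; S=1+23/15·τ+0·τ²+-2/15·τ³=57/20

  seg 0: a=1 b=23/15 c=0 d=-2/15
  seg 1: a=3 b=-1/15 c=-4/5 d=4/45
S(3/2) = 57/20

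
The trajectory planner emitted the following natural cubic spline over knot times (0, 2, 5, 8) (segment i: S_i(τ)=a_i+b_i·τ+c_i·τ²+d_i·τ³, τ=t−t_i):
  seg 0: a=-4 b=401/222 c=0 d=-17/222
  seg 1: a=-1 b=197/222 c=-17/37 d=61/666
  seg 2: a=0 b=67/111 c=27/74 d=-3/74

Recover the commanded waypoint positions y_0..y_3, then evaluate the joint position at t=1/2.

y_0=-4 y_1=-1 y_2=0 y_3=4
S(1/2) = -1839/592

y_0 = S_0(0) = a_0 = -4
y_1 = S_1(0) = a_1 = -1
y_2 = S_2(0) = a_2 = 0
y_3 = S_2(3) = 4
t_q=1/2 is in segment 0 (τ=1/2); S_0(τ)=-1839/592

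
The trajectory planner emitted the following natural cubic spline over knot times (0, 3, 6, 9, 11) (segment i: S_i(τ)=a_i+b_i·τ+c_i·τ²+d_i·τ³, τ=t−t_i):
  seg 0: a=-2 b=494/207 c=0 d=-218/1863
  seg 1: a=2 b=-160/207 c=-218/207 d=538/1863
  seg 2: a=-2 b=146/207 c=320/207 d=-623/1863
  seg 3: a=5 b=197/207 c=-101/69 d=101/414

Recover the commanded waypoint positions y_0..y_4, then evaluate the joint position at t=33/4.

y_0=-2 y_1=2 y_2=-2 y_3=5 y_4=3
S(33/4) = 5305/1472

y_0 = S_0(0) = a_0 = -2
y_1 = S_1(0) = a_1 = 2
y_2 = S_2(0) = a_2 = -2
y_3 = S_3(0) = a_3 = 5
y_4 = S_3(2) = 3
t_q=33/4 is in segment 2 (τ=9/4); S_2(τ)=5305/1472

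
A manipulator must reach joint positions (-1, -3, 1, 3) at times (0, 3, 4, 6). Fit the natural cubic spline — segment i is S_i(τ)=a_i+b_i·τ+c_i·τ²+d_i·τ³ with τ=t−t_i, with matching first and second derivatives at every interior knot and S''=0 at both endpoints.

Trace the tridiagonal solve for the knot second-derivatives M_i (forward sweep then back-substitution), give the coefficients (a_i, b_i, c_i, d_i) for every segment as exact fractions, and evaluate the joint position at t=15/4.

Δ: Δ0=-2/3, Δ1=4, Δ2=1
row 1: diag=8, rhs=28; c'=1/8, d'=7/2
row 2: denom=6−1·1/8=47/8; d'=(-18−1·7/2)/(47/8)=-172/47
back: M2=-172/47
back: M1=7/2−1/8·-172/47=186/47
M: M0=0, M1=186/47, M2=-172/47, M3=0
seg 0: a=-1, c=M0/2=0, d=(M1−M0)/(6·3)=31/141, b=Δ0−h0·(2M0+M1)/6=-373/141
seg 1: a=-3, c=M1/2=93/47, d=(M2−M1)/(6·1)=-179/141, b=Δ1−h1·(2M1+M2)/6=464/141
seg 2: a=1, c=M2/2=-86/47, d=(M3−M2)/(6·2)=43/141, b=Δ2−h2·(2M2+M3)/6=485/141
t_q=15/4 → seg 1, τ=3/4; S=-3+464/141·τ+93/47·τ²+-179/141·τ³=137/3008

  seg 0: a=-1 b=-373/141 c=0 d=31/141
  seg 1: a=-3 b=464/141 c=93/47 d=-179/141
  seg 2: a=1 b=485/141 c=-86/47 d=43/141
S(15/4) = 137/3008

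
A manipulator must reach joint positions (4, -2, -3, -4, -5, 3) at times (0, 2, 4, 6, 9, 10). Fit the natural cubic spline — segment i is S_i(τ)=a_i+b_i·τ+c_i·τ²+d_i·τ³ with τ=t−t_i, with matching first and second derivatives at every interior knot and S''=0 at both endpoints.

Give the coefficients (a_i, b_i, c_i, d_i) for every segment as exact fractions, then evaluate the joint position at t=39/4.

  seg 0: a=4 b=-10877/3003 c=0 d=467/3003
  seg 1: a=-2 b=-5273/3003 c=934/1001 d=-3665/24024
  seg 2: a=-3 b=125/858 c=71/4004 d=-4091/24024
  seg 3: a=-4 b=-422/231 c=-1005/1001 d=410/819
  seg 4: a=-5 b=17014/3003 c=3505/1001 d=-3505/3003
S(39/4) = 46539/64064

Δ: Δ0=-3, Δ1=-1/2, Δ2=-1/2, Δ3=-1/3, Δ4=8
row 1: diag=8, rhs=15; c'=1/4, d'=15/8
row 2: denom=8−2·1/4=15/2; d'=(0−2·15/8)/(15/2)=-1/2
row 3: denom=10−2·4/15=142/15; d'=(1−2·-1/2)/(142/15)=15/71
row 4: denom=8−3·45/142=1001/142; d'=(50−3·15/71)/(1001/142)=7010/1001
back: M4=7010/1001
back: M3=15/71−45/142·7010/1001=-2010/1001
back: M2=-1/2−4/15·-2010/1001=71/2002
back: M1=15/8−1/4·71/2002=1868/1001
M: M0=0, M1=1868/1001, M2=71/2002, M3=-2010/1001, M4=7010/1001, M5=0
seg 0: a=4, c=M0/2=0, d=(M1−M0)/(6·2)=467/3003, b=Δ0−h0·(2M0+M1)/6=-10877/3003
seg 1: a=-2, c=M1/2=934/1001, d=(M2−M1)/(6·2)=-3665/24024, b=Δ1−h1·(2M1+M2)/6=-5273/3003
seg 2: a=-3, c=M2/2=71/4004, d=(M3−M2)/(6·2)=-4091/24024, b=Δ2−h2·(2M2+M3)/6=125/858
seg 3: a=-4, c=M3/2=-1005/1001, d=(M4−M3)/(6·3)=410/819, b=Δ3−h3·(2M3+M4)/6=-422/231
seg 4: a=-5, c=M4/2=3505/1001, d=(M5−M4)/(6·1)=-3505/3003, b=Δ4−h4·(2M4+M5)/6=17014/3003
t_q=39/4 → seg 4, τ=3/4; S=-5+17014/3003·τ+3505/1001·τ²+-3505/3003·τ³=46539/64064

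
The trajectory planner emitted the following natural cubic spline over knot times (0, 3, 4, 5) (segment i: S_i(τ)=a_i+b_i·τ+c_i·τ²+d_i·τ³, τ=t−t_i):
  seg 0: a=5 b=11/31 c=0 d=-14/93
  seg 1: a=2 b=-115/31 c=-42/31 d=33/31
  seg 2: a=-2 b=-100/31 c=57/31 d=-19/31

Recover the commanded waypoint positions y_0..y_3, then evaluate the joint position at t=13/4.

y_0 = S_0(0) = a_0 = 5
y_1 = S_1(0) = a_1 = 2
y_2 = S_2(0) = a_2 = -2
y_3 = S_2(1) = -4
t_q=13/4 is in segment 1 (τ=1/4); S_1(τ)=1993/1984

y_0=5 y_1=2 y_2=-2 y_3=-4
S(13/4) = 1993/1984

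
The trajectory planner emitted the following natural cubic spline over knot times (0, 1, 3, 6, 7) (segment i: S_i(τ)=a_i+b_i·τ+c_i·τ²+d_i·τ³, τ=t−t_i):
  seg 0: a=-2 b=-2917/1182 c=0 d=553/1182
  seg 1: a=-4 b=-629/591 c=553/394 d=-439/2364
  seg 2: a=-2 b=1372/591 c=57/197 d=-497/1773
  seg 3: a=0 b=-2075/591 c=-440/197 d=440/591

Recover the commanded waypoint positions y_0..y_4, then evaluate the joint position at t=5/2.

y_0 = S_0(0) = a_0 = -2
y_1 = S_1(0) = a_1 = -4
y_2 = S_2(0) = a_2 = -2
y_3 = S_3(0) = a_3 = 0
y_4 = S_3(1) = -5
t_q=5/2 is in segment 1 (τ=3/2); S_1(τ)=-19323/6304

y_0=-2 y_1=-4 y_2=-2 y_3=0 y_4=-5
S(5/2) = -19323/6304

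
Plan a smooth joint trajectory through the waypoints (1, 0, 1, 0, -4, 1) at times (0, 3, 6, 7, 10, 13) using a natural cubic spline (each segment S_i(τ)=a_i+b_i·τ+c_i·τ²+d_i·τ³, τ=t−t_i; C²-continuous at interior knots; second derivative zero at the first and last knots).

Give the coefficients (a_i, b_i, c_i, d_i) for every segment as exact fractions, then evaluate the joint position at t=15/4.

  seg 0: a=1 b=-106/165 c=0 d=17/495
  seg 1: a=0 b=47/165 c=17/55 d=-29/297
  seg 2: a=1 b=-82/165 c=-94/165 d=1/15
  seg 3: a=0 b=-79/55 c=-61/165 d=40/297
  seg 4: a=-4 b=-1/55 c=139/165 d=-139/1485
S(15/4) = 1219/3520

Δ: Δ0=-1/3, Δ1=1/3, Δ2=-1, Δ3=-4/3, Δ4=5/3
row 1: diag=12, rhs=4; c'=1/4, d'=1/3
row 2: denom=8−3·1/4=29/4; d'=(-8−3·1/3)/(29/4)=-36/29
row 3: denom=8−1·4/29=228/29; d'=(-2−1·-36/29)/(228/29)=-11/114
row 4: denom=12−3·29/76=825/76; d'=(18−3·-11/114)/(825/76)=278/165
back: M4=278/165
back: M3=-11/114−29/76·278/165=-122/165
back: M2=-36/29−4/29·-122/165=-188/165
back: M1=1/3−1/4·-188/165=34/55
M: M0=0, M1=34/55, M2=-188/165, M3=-122/165, M4=278/165, M5=0
seg 0: a=1, c=M0/2=0, d=(M1−M0)/(6·3)=17/495, b=Δ0−h0·(2M0+M1)/6=-106/165
seg 1: a=0, c=M1/2=17/55, d=(M2−M1)/(6·3)=-29/297, b=Δ1−h1·(2M1+M2)/6=47/165
seg 2: a=1, c=M2/2=-94/165, d=(M3−M2)/(6·1)=1/15, b=Δ2−h2·(2M2+M3)/6=-82/165
seg 3: a=0, c=M3/2=-61/165, d=(M4−M3)/(6·3)=40/297, b=Δ3−h3·(2M3+M4)/6=-79/55
seg 4: a=-4, c=M4/2=139/165, d=(M5−M4)/(6·3)=-139/1485, b=Δ4−h4·(2M4+M5)/6=-1/55
t_q=15/4 → seg 1, τ=3/4; S=0+47/165·τ+17/55·τ²+-29/297·τ³=1219/3520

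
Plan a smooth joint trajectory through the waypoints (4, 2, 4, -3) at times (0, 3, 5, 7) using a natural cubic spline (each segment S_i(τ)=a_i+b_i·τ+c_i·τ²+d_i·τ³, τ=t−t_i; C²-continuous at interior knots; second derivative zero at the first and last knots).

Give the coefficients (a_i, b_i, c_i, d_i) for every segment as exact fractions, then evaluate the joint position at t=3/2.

  seg 0: a=4 b=-353/228 c=0 d=67/684
  seg 1: a=2 b=125/114 c=67/76 d=-53/114
  seg 2: a=4 b=-109/114 c=-145/76 d=145/456
S(3/2) = 1221/608

Δ: Δ0=-2/3, Δ1=1, Δ2=-7/2
row 1: diag=10, rhs=10; c'=1/5, d'=1
row 2: denom=8−2·1/5=38/5; d'=(-27−2·1)/(38/5)=-145/38
back: M2=-145/38
back: M1=1−1/5·-145/38=67/38
M: M0=0, M1=67/38, M2=-145/38, M3=0
seg 0: a=4, c=M0/2=0, d=(M1−M0)/(6·3)=67/684, b=Δ0−h0·(2M0+M1)/6=-353/228
seg 1: a=2, c=M1/2=67/76, d=(M2−M1)/(6·2)=-53/114, b=Δ1−h1·(2M1+M2)/6=125/114
seg 2: a=4, c=M2/2=-145/76, d=(M3−M2)/(6·2)=145/456, b=Δ2−h2·(2M2+M3)/6=-109/114
t_q=3/2 → seg 0, τ=3/2; S=4+-353/228·τ+0·τ²+67/684·τ³=1221/608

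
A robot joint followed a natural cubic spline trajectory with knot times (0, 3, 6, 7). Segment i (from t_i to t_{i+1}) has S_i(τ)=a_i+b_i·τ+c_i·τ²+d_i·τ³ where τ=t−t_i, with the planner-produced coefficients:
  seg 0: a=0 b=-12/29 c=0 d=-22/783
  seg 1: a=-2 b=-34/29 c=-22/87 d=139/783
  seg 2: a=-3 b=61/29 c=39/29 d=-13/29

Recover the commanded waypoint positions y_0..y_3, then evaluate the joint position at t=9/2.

y_0 = S_0(0) = a_0 = 0
y_1 = S_1(0) = a_1 = -2
y_2 = S_2(0) = a_2 = -3
y_3 = S_2(1) = 0
t_q=9/2 is in segment 1 (τ=3/2); S_1(τ)=-865/232

y_0=0 y_1=-2 y_2=-3 y_3=0
S(9/2) = -865/232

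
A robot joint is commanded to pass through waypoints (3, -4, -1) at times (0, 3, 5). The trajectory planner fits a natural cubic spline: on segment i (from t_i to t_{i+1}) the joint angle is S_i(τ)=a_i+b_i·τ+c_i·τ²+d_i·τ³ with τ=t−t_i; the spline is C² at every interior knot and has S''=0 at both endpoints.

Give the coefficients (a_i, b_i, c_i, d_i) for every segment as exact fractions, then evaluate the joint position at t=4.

Δ: Δ0=-7/3, Δ1=3/2
row 1: diag=10, rhs=23; c'=1/5, d'=23/10
back: M1=23/10
M: M0=0, M1=23/10, M2=0
seg 0: a=3, c=M0/2=0, d=(M1−M0)/(6·3)=23/180, b=Δ0−h0·(2M0+M1)/6=-209/60
seg 1: a=-4, c=M1/2=23/20, d=(M2−M1)/(6·2)=-23/120, b=Δ1−h1·(2M1+M2)/6=-1/30
t_q=4 → seg 1, τ=1; S=-4+-1/30·τ+23/20·τ²+-23/120·τ³=-123/40

  seg 0: a=3 b=-209/60 c=0 d=23/180
  seg 1: a=-4 b=-1/30 c=23/20 d=-23/120
S(4) = -123/40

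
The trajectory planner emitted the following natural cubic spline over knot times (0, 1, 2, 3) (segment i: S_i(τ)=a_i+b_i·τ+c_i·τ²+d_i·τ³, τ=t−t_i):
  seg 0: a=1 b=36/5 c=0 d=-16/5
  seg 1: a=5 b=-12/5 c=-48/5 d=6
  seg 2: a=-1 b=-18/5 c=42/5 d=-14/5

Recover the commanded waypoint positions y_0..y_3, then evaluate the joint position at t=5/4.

y_0 = S_0(0) = a_0 = 1
y_1 = S_1(0) = a_1 = 5
y_2 = S_2(0) = a_2 = -1
y_3 = S_2(1) = 1
t_q=5/4 is in segment 1 (τ=1/4); S_1(τ)=623/160

y_0=1 y_1=5 y_2=-1 y_3=1
S(5/4) = 623/160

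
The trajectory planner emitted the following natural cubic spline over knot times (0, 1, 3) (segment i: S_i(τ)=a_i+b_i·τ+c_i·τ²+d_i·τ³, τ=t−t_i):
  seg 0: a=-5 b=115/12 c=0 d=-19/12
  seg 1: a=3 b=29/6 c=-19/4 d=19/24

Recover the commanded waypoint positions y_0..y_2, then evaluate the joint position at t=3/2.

y_0 = S_0(0) = a_0 = -5
y_1 = S_1(0) = a_1 = 3
y_2 = S_1(2) = 0
t_q=3/2 is in segment 1 (τ=1/2); S_1(τ)=277/64

y_0=-5 y_1=3 y_2=0
S(3/2) = 277/64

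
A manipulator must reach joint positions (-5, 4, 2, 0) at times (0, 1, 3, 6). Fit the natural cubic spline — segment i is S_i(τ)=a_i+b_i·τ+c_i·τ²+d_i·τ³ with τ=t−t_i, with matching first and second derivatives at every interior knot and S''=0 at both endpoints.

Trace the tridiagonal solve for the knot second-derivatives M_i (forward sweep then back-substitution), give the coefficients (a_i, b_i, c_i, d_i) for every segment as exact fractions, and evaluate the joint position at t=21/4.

Δ: Δ0=9, Δ1=-1, Δ2=-2/3
row 1: diag=6, rhs=-60; c'=1/3, d'=-10
row 2: denom=10−2·1/3=28/3; d'=(2−2·-10)/(28/3)=33/14
back: M2=33/14
back: M1=-10−1/3·33/14=-151/14
M: M0=0, M1=-151/14, M2=33/14, M3=0
seg 0: a=-5, c=M0/2=0, d=(M1−M0)/(6·1)=-151/84, b=Δ0−h0·(2M0+M1)/6=907/84
seg 1: a=4, c=M1/2=-151/28, d=(M2−M1)/(6·2)=23/21, b=Δ1−h1·(2M1+M2)/6=227/42
seg 2: a=2, c=M2/2=33/28, d=(M3−M2)/(6·3)=-11/84, b=Δ2−h2·(2M2+M3)/6=-127/42
t_q=21/4 → seg 2, τ=9/4; S=2+-127/42·τ+33/28·τ²+-11/84·τ³=-589/1792

  seg 0: a=-5 b=907/84 c=0 d=-151/84
  seg 1: a=4 b=227/42 c=-151/28 d=23/21
  seg 2: a=2 b=-127/42 c=33/28 d=-11/84
S(21/4) = -589/1792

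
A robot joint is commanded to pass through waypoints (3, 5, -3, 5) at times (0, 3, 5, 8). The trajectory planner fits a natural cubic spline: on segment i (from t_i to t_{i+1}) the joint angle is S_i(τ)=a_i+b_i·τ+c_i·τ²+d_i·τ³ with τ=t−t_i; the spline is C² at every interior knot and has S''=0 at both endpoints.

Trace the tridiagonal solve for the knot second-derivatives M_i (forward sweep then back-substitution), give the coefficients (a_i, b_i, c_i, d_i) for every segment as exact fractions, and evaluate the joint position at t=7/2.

  seg 0: a=3 b=61/24 c=0 d=-5/24
  seg 1: a=5 b=-37/12 c=-15/8 d=17/24
  seg 2: a=-3 b=-25/12 c=19/8 d=-19/72
S(7/2) = 197/64

Δ: Δ0=2/3, Δ1=-4, Δ2=8/3
row 1: diag=10, rhs=-28; c'=1/5, d'=-14/5
row 2: denom=10−2·1/5=48/5; d'=(40−2·-14/5)/(48/5)=19/4
back: M2=19/4
back: M1=-14/5−1/5·19/4=-15/4
M: M0=0, M1=-15/4, M2=19/4, M3=0
seg 0: a=3, c=M0/2=0, d=(M1−M0)/(6·3)=-5/24, b=Δ0−h0·(2M0+M1)/6=61/24
seg 1: a=5, c=M1/2=-15/8, d=(M2−M1)/(6·2)=17/24, b=Δ1−h1·(2M1+M2)/6=-37/12
seg 2: a=-3, c=M2/2=19/8, d=(M3−M2)/(6·3)=-19/72, b=Δ2−h2·(2M2+M3)/6=-25/12
t_q=7/2 → seg 1, τ=1/2; S=5+-37/12·τ+-15/8·τ²+17/24·τ³=197/64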